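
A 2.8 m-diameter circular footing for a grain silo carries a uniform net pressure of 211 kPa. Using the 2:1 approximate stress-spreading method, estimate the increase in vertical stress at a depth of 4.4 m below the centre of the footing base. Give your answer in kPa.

Δσ_z ≈ 31.9 kPa

By the 2:1 method the load spreads at 1 horizontal : 2 vertical, so at depth z the loaded area has grown by z in each plan dimension:
Δσ ≈ qD²/(D+z)² = 211×2.8²/(2.8+4.4)² = 31.91 kPa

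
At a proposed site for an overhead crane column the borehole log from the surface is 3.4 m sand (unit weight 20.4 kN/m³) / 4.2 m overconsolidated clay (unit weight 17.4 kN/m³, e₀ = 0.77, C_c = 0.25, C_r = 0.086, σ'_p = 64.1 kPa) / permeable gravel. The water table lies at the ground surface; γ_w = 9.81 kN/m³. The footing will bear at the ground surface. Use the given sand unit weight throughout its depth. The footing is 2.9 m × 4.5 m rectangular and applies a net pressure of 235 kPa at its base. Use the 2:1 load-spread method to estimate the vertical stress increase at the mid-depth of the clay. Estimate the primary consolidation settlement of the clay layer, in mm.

S_c ≈ 102 mm

Mid-depth of clay below the ground surface: z = 3.4 + 4.2/2 = 5.5 m.
Total vertical stress at mid-clay: σ_v = 20.4×3.4 + 17.4×2.1 = 105.9 kPa.
Pore pressure: u = 9.81×(5.5 − 0) = 53.955 kPa.
Initial effective stress: σ'_0 = σ_v − u = 105.9 − 53.955 = 51.945 kPa.
Stress increase at mid-clay by the 2:1 spreading method:
Δσ = qBL/((B+z)(L+z)) = 235×2.9×4.5/((2.9+5.5)(4.5+5.5)) = 36.509 kPa
Final effective stress: σ'_f = 51.945 + 36.509 = 88.454 kPa.
σ'_f = 88.454 > σ'_p = 64.1 kPa, so the stress path crosses the preconsolidation pressure — recompression up to σ'_p, then virgin compression beyond:
S_c = H/(1+e₀)·[C_r·log₁₀(σ'_p/σ'_0) + C_c·log₁₀(σ'_f/σ'_p)]
    = 4.2/1.77 × [0.086×log₁₀(64.1/51.945) + 0.25×log₁₀(88.454/64.1)]
    = 2.3729 × [0.007853 + 0.034965] = 0.1016 m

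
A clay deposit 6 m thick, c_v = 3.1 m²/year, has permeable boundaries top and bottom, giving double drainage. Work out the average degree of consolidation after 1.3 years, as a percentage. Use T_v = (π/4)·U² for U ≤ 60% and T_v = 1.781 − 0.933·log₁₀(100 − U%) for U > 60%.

Drainage path length: H_d = H/2 = 3 m (double drainage).
T_v = c_v·t/H_d² = 3.1×1.3/3² = 0.44778.
T_v = 0.44778 corresponds to the U > 60% branch:
U = 1 − 10^((1.781 − T_v)/0.933)/100 = 0.7315

U ≈ 73.1 %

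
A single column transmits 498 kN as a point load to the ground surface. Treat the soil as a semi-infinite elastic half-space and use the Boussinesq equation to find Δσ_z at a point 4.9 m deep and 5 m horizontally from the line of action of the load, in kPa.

Boussinesq vertical stress below a point load on an elastic half-space:
Δσ_z = 3P/(2πz²) · [1 + (r/z)²]^(−5/2)
r/z = 5/4.9 = 1.0204; [1+(r/z)²]^(−5/2) = 0.16798.
Δσ_z = 3×498/(2π×4.9²) × 0.16798 = 9.9033 × 0.16798 = 1.664 kPa

Δσ_z ≈ 1.66 kPa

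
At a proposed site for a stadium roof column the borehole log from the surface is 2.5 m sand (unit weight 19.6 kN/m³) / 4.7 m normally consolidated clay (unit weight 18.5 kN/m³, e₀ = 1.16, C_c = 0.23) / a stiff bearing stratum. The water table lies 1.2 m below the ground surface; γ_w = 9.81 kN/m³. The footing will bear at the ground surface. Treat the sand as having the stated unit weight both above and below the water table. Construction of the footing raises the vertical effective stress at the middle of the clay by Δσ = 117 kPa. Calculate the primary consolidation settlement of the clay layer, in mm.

S_c ≈ 243 mm

Mid-depth of clay below the ground surface: z = 2.5 + 4.7/2 = 4.85 m.
Total vertical stress at mid-clay: σ_v = 19.6×2.5 + 18.5×2.35 = 92.475 kPa.
Pore pressure: u = 9.81×(4.85 − 1.2) = 35.806 kPa.
Initial effective stress: σ'_0 = σ_v − u = 92.475 − 35.806 = 56.669 kPa.
Final effective stress: σ'_f = σ'_0 + Δσ = 56.669 + 117 = 173.67 kPa.
Normally consolidated clay, so the full stress increment lies on the virgin compression line:
S_c = C_c·H/(1+e₀)·log₁₀(σ'_f/σ'_0) = 0.23×4.7/(1+1.16)×log₁₀(173.67/56.669)
    = 0.50046 × 0.48638 = 0.2434 m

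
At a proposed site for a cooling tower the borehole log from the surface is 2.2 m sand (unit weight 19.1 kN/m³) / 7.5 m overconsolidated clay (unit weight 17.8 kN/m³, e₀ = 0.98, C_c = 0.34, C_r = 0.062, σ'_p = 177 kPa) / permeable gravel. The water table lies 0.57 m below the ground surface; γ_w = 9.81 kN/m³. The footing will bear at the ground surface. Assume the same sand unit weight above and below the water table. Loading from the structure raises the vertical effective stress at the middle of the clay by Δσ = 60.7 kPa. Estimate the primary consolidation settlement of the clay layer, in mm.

Mid-depth of clay below the ground surface: z = 2.2 + 7.5/2 = 5.95 m.
Total vertical stress at mid-clay: σ_v = 19.1×2.2 + 17.8×3.75 = 108.77 kPa.
Pore pressure: u = 9.81×(5.95 − 0.57) = 52.778 kPa.
Initial effective stress: σ'_0 = σ_v − u = 108.77 − 52.778 = 55.992 kPa.
Final effective stress: σ'_f = 55.992 + 60.7 = 116.69 kPa.
σ'_f = 116.69 ≤ σ'_p = 177 kPa, so the clay remains overconsolidated and only the recompression index applies:
S_c = C_r·H/(1+e₀)·log₁₀(σ'_f/σ'_0) = 0.062×7.5/1.98×log₁₀(116.69/55.992)
    = 0.23485 × 0.31891 = 0.0749 m

S_c ≈ 74.9 mm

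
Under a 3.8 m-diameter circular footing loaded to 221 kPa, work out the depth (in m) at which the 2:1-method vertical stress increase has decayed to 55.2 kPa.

2:1 spreading — at depth z the loaded area has grown by z in each plan dimension:
qD²/(D+z)² = Δσ_z ⇒ z = D(√(q/Δσ_z) − 1) = 3.8×(√(221/55.2) − 1) = 3.803 m

z ≈ 3.8 m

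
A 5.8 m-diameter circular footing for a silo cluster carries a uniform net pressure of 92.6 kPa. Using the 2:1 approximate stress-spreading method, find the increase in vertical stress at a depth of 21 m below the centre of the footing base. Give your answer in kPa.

By the 2:1 method the load spreads at 1 horizontal : 2 vertical, so at depth z the loaded area has grown by z in each plan dimension:
Δσ ≈ qD²/(D+z)² = 92.6×5.8²/(5.8+21)² = 4.3371 kPa

Δσ_z ≈ 4.34 kPa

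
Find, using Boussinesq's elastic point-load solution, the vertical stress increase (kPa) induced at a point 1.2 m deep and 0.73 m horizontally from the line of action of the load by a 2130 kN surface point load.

Δσ_z ≈ 321 kPa

Boussinesq vertical stress below a point load on an elastic half-space:
Δσ_z = 3P/(2πz²) · [1 + (r/z)²]^(−5/2)
r/z = 0.73/1.2 = 0.60833; [1+(r/z)²]^(−5/2) = 0.45514.
Δσ_z = 3×2130/(2π×1.2²) × 0.45514 = 706.25 × 0.45514 = 321.4 kPa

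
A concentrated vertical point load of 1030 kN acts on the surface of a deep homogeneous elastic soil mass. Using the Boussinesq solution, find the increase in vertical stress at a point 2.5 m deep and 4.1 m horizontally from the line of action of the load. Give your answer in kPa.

Boussinesq vertical stress below a point load on an elastic half-space:
Δσ_z = 3P/(2πz²) · [1 + (r/z)²]^(−5/2)
r/z = 4.1/2.5 = 1.64; [1+(r/z)²]^(−5/2) = 0.038243.
Δσ_z = 3×1030/(2π×2.5²) × 0.038243 = 78.686 × 0.038243 = 3.009 kPa

Δσ_z ≈ 3.01 kPa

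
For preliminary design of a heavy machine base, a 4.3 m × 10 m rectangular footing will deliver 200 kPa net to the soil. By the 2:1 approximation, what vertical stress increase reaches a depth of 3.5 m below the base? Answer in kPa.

By the 2:1 method the load spreads at 1 horizontal : 2 vertical, so at depth z the loaded area has grown by z in each plan dimension:
Δσ = qBL/((B+z)(L+z)) = 200×4.3×10/((4.3+3.5)(10+3.5)) = 81.671 kPa

Δσ_z ≈ 81.7 kPa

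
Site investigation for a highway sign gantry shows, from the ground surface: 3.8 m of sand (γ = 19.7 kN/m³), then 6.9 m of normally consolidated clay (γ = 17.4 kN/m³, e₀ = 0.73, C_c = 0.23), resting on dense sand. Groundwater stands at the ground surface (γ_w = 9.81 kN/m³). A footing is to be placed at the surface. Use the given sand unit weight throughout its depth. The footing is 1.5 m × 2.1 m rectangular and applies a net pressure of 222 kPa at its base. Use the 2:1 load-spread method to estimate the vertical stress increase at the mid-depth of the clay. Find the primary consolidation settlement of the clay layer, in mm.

Mid-depth of clay below the ground surface: z = 3.8 + 6.9/2 = 7.25 m.
Total vertical stress at mid-clay: σ_v = 19.7×3.8 + 17.4×3.45 = 134.89 kPa.
Pore pressure: u = 9.81×(7.25 − 0) = 71.123 kPa.
Initial effective stress: σ'_0 = σ_v − u = 134.89 − 71.123 = 63.767 kPa.
Stress increase at mid-clay by the 2:1 spreading method:
Δσ = qBL/((B+z)(L+z)) = 222×1.5×2.1/((1.5+7.25)(2.1+7.25)) = 8.5476 kPa
Final effective stress: σ'_f = σ'_0 + Δσ = 63.767 + 8.5476 = 72.315 kPa.
Normally consolidated clay, so the full stress increment lies on the virgin compression line:
S_c = C_c·H/(1+e₀)·log₁₀(σ'_f/σ'_0) = 0.23×6.9/(1+0.73)×log₁₀(72.315/63.767)
    = 0.91734 × 0.054632 = 0.05012 m

S_c ≈ 50.1 mm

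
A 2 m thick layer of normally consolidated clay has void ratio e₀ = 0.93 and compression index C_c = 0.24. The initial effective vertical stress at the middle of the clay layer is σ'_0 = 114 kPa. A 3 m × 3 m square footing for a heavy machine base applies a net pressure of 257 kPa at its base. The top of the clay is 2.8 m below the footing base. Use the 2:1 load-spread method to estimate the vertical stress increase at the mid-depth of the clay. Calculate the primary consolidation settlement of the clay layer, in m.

Mid-depth of clay below the footing base: z = 2.8 + 2/2 = 3.8 m.
Stress increase at mid-clay by the 2:1 spreading method:
Δσ = qBL/((B+z)(L+z)) = 257×3×3/((3+3.8)(3+3.8)) = 50.022 kPa
Final effective stress: σ'_f = σ'_0 + Δσ = 114 + 50.022 = 164.02 kPa.
Normally consolidated clay, so the full stress increment lies on the virgin compression line:
S_c = C_c·H/(1+e₀)·log₁₀(σ'_f/σ'_0) = 0.24×2/(1+0.93)×log₁₀(164.02/114)
    = 0.2487 × 0.15799 = 0.03929 m

S_c ≈ 0.0393 m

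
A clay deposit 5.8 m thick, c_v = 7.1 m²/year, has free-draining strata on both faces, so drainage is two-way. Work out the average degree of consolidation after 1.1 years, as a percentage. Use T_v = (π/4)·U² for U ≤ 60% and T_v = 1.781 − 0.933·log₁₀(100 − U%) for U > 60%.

Drainage path length: H_d = H/2 = 2.9 m (double drainage).
T_v = c_v·t/H_d² = 7.1×1.1/2.9² = 0.92866.
T_v = 0.92866 corresponds to the U > 60% branch:
U = 1 − 10^((1.781 − T_v)/0.933)/100 = 0.9181

U ≈ 91.8 %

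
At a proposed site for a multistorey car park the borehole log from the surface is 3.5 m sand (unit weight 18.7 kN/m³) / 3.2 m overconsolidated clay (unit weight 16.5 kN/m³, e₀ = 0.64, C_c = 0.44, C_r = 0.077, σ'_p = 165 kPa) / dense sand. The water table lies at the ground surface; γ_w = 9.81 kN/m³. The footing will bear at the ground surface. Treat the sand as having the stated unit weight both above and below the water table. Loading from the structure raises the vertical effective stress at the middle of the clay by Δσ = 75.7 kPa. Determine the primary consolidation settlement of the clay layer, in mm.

S_c ≈ 67.4 mm

Mid-depth of clay below the ground surface: z = 3.5 + 3.2/2 = 5.1 m.
Total vertical stress at mid-clay: σ_v = 18.7×3.5 + 16.5×1.6 = 91.85 kPa.
Pore pressure: u = 9.81×(5.1 − 0) = 50.031 kPa.
Initial effective stress: σ'_0 = σ_v − u = 91.85 − 50.031 = 41.819 kPa.
Final effective stress: σ'_f = 41.819 + 75.7 = 117.52 kPa.
σ'_f = 117.52 ≤ σ'_p = 165 kPa, so the clay remains overconsolidated and only the recompression index applies:
S_c = C_r·H/(1+e₀)·log₁₀(σ'_f/σ'_0) = 0.077×3.2/1.64×log₁₀(117.52/41.819)
    = 0.15024 × 0.44874 = 0.06742 m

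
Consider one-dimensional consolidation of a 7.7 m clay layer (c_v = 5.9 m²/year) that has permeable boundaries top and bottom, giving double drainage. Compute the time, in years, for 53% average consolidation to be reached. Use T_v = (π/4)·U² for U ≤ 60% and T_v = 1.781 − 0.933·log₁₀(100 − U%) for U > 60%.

Drainage path length: H_d = H/2 = 3.85 m (double drainage).
U ≤ 60%: T_v = (π/4)·U² = (π/4)×0.53² = 0.22062.
t = T_v·H_d²/c_v = 0.22062×3.85²/5.9 = 0.5543 years.

t ≈ 0.554 years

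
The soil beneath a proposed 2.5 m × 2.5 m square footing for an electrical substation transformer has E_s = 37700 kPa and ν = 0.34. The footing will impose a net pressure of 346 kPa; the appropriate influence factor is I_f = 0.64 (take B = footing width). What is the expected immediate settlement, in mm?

S_e ≈ 13 mm

Immediate (elastic) settlement: S_e = q·B·(1−ν²)/E_s · I_f.
S_e = 346 × 2.5 × (1 − 0.34²) / 37700 × 0.64
    = 346 × 2.5 × 0.8844 / 37700 × 0.64
    = 0.01299 m = 12.99 mm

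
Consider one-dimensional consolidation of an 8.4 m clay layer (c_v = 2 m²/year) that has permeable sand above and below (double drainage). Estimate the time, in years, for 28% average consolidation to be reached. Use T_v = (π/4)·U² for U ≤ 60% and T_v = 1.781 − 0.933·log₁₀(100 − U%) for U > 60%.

t ≈ 0.543 years

Drainage path length: H_d = H/2 = 4.2 m (double drainage).
U ≤ 60%: T_v = (π/4)·U² = (π/4)×0.28² = 0.061575.
t = T_v·H_d²/c_v = 0.061575×4.2²/2 = 0.5431 years.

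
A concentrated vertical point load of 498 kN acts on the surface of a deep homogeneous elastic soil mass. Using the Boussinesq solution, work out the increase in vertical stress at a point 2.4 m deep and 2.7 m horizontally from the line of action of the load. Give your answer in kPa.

Boussinesq vertical stress below a point load on an elastic half-space:
Δσ_z = 3P/(2πz²) · [1 + (r/z)²]^(−5/2)
r/z = 2.7/2.4 = 1.125; [1+(r/z)²]^(−5/2) = 0.12943.
Δσ_z = 3×498/(2π×2.4²) × 0.12943 = 41.281 × 0.12943 = 5.343 kPa

Δσ_z ≈ 5.34 kPa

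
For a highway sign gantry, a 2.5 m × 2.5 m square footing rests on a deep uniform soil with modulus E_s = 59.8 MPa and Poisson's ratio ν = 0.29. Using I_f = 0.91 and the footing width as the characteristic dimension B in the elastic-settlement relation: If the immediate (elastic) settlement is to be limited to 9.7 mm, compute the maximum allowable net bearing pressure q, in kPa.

q ≈ 278 kPa

E_s = 59.8 MPa = 59800 kPa.
S_e = q·B·(1−ν²)/E_s · I_f  ⇒  q = S_e·E_s / (B·(1−ν²)·I_f).
q = 0.0097 × 59800 / (2.5 × 0.9159 × 0.91) = 278.4 kPa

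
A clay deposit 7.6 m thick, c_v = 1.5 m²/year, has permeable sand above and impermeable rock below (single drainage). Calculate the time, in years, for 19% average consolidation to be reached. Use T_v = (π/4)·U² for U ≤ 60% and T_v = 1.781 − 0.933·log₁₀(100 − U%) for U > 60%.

Drainage path length: H_d = H = 7.6 m (single drainage).
U ≤ 60%: T_v = (π/4)·U² = (π/4)×0.19² = 0.028353.
t = T_v·H_d²/c_v = 0.028353×7.6²/1.5 = 1.092 years.

t ≈ 1.09 years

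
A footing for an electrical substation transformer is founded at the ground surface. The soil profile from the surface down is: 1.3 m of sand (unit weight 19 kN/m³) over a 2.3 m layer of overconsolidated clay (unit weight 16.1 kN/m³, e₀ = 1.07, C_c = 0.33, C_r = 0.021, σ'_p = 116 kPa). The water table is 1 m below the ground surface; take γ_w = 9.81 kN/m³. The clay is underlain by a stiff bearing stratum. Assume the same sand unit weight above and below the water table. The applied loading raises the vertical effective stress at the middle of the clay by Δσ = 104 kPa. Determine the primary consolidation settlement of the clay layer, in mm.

S_c ≈ 35.8 mm

Mid-depth of clay below the ground surface: z = 1.3 + 2.3/2 = 2.45 m.
Total vertical stress at mid-clay: σ_v = 19×1.3 + 16.1×1.15 = 43.215 kPa.
Pore pressure: u = 9.81×(2.45 − 1) = 14.225 kPa.
Initial effective stress: σ'_0 = σ_v − u = 43.215 − 14.225 = 28.99 kPa.
Final effective stress: σ'_f = 28.99 + 104 = 132.99 kPa.
σ'_f = 132.99 > σ'_p = 116 kPa, so the stress path crosses the preconsolidation pressure — recompression up to σ'_p, then virgin compression beyond:
S_c = H/(1+e₀)·[C_r·log₁₀(σ'_p/σ'_0) + C_c·log₁₀(σ'_f/σ'_p)]
    = 2.3/2.07 × [0.021×log₁₀(116/28.99) + 0.33×log₁₀(132.99/116)]
    = 1.1111 × [0.012646 + 0.019589] = 0.03582 m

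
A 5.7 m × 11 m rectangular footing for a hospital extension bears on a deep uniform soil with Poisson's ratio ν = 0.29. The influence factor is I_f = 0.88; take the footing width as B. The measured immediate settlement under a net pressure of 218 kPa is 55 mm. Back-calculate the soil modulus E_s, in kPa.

E_s ≈ 18200 kPa

S_e = q·B·(1−ν²)/E_s · I_f  ⇒  E_s = q·B·(1−ν²)·I_f / S_e.
E_s = 218 × 5.7 × 0.9159 × 0.88 / 0.055 = 18210 kPa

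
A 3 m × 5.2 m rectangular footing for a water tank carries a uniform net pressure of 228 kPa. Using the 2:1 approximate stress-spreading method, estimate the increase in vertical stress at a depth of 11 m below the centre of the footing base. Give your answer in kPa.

Δσ_z ≈ 15.7 kPa

By the 2:1 method the load spreads at 1 horizontal : 2 vertical, so at depth z the loaded area has grown by z in each plan dimension:
Δσ = qBL/((B+z)(L+z)) = 228×3×5.2/((3+11)(5.2+11)) = 15.683 kPa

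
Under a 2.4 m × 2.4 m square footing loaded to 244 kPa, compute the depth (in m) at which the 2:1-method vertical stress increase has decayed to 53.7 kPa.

z ≈ 2.72 m

2:1 spreading — at depth z the loaded area has grown by z in each plan dimension:
qB²/(B+z)² = Δσ_z ⇒ z = B(√(q/Δσ_z) − 1) = 2.4×(√(244/53.7) − 1) = 2.716 m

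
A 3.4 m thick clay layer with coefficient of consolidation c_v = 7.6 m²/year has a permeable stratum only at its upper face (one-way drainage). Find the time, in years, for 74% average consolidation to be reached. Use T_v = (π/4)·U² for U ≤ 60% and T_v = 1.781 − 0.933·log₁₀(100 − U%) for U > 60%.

t ≈ 0.701 years

Drainage path length: H_d = H = 3.4 m (single drainage).
U > 60%: T_v = 1.781 − 0.933·log₁₀(100 − 74) = 0.46083.
t = T_v·H_d²/c_v = 0.46083×3.4²/7.6 = 0.7009 years.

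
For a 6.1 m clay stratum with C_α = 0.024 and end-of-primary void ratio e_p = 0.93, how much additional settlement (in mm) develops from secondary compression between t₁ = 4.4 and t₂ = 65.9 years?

Secondary compression: S_s = C_α·H/(1+e_p)·log₁₀(t₂/t₁)
S_s = 0.024×6.1/(1+0.93)×log₁₀(65.9/4.4)
    = 0.07585 × 1.175 = 0.08916 m

S_s ≈ 89.2 mm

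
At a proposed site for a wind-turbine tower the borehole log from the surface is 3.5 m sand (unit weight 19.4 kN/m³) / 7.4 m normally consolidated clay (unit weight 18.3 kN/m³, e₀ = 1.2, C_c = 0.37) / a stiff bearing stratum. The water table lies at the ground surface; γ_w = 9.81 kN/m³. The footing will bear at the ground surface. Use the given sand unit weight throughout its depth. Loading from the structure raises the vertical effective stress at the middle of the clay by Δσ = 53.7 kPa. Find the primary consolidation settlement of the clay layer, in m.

S_c ≈ 0.326 m

Mid-depth of clay below the ground surface: z = 3.5 + 7.4/2 = 7.2 m.
Total vertical stress at mid-clay: σ_v = 19.4×3.5 + 18.3×3.7 = 135.61 kPa.
Pore pressure: u = 9.81×(7.2 − 0) = 70.632 kPa.
Initial effective stress: σ'_0 = σ_v − u = 135.61 − 70.632 = 64.978 kPa.
Final effective stress: σ'_f = σ'_0 + Δσ = 64.978 + 53.7 = 118.68 kPa.
Normally consolidated clay, so the full stress increment lies on the virgin compression line:
S_c = C_c·H/(1+e₀)·log₁₀(σ'_f/σ'_0) = 0.37×7.4/(1+1.2)×log₁₀(118.68/64.978)
    = 1.2445 × 0.26161 = 0.3256 m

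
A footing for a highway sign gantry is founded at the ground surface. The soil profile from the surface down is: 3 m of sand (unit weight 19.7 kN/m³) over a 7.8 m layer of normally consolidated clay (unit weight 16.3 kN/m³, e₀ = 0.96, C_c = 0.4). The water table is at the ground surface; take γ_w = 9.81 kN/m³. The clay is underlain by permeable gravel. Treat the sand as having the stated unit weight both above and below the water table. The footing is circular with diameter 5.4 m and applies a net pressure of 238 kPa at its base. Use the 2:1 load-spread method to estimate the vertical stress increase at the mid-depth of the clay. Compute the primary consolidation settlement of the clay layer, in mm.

Mid-depth of clay below the ground surface: z = 3 + 7.8/2 = 6.9 m.
Total vertical stress at mid-clay: σ_v = 19.7×3 + 16.3×3.9 = 122.67 kPa.
Pore pressure: u = 9.81×(6.9 − 0) = 67.689 kPa.
Initial effective stress: σ'_0 = σ_v − u = 122.67 − 67.689 = 54.981 kPa.
Stress increase at mid-clay by the 2:1 spreading method:
Δσ ≈ qD²/(D+z)² = 238×5.4²/(5.4+6.9)² = 45.873 kPa
Final effective stress: σ'_f = σ'_0 + Δσ = 54.981 + 45.873 = 100.85 kPa.
Normally consolidated clay, so the full stress increment lies on the virgin compression line:
S_c = C_c·H/(1+e₀)·log₁₀(σ'_f/σ'_0) = 0.4×7.8/(1+0.96)×log₁₀(100.85/54.981)
    = 1.5918 × 0.26346 = 0.4194 m

S_c ≈ 419 mm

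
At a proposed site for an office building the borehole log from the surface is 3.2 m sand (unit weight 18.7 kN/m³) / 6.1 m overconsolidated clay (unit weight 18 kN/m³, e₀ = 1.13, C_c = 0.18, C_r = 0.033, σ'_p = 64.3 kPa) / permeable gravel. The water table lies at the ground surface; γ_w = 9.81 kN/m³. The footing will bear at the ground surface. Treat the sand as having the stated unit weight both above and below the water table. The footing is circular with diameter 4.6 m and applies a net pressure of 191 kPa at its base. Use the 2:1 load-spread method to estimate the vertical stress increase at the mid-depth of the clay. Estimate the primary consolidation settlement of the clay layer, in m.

S_c ≈ 0.0772 m

Mid-depth of clay below the ground surface: z = 3.2 + 6.1/2 = 6.25 m.
Total vertical stress at mid-clay: σ_v = 18.7×3.2 + 18×3.05 = 114.74 kPa.
Pore pressure: u = 9.81×(6.25 − 0) = 61.312 kPa.
Initial effective stress: σ'_0 = σ_v − u = 114.74 − 61.312 = 53.428 kPa.
Stress increase at mid-clay by the 2:1 spreading method:
Δσ ≈ qD²/(D+z)² = 191×4.6²/(4.6+6.25)² = 34.331 kPa
Final effective stress: σ'_f = 53.428 + 34.331 = 87.759 kPa.
σ'_f = 87.759 > σ'_p = 64.3 kPa, so the stress path crosses the preconsolidation pressure — recompression up to σ'_p, then virgin compression beyond:
S_c = H/(1+e₀)·[C_r·log₁₀(σ'_p/σ'_0) + C_c·log₁₀(σ'_f/σ'_p)]
    = 6.1/2.13 × [0.033×log₁₀(64.3/53.428) + 0.18×log₁₀(87.759/64.3)]
    = 2.8638 × [0.0026546 + 0.024315] = 0.07724 m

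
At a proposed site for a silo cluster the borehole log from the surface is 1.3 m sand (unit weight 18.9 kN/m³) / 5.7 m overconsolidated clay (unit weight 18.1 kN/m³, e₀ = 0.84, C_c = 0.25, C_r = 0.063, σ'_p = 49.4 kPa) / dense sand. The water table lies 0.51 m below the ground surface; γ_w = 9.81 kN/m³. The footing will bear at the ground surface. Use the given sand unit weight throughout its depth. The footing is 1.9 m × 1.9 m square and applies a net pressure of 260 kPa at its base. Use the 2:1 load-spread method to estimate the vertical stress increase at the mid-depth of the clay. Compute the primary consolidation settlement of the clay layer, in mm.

S_c ≈ 115 mm

Mid-depth of clay below the ground surface: z = 1.3 + 5.7/2 = 4.15 m.
Total vertical stress at mid-clay: σ_v = 18.9×1.3 + 18.1×2.85 = 76.155 kPa.
Pore pressure: u = 9.81×(4.15 − 0.51) = 35.708 kPa.
Initial effective stress: σ'_0 = σ_v − u = 76.155 − 35.708 = 40.447 kPa.
Stress increase at mid-clay by the 2:1 spreading method:
Δσ = qBL/((B+z)(L+z)) = 260×1.9×1.9/((1.9+4.15)(1.9+4.15)) = 25.643 kPa
Final effective stress: σ'_f = 40.447 + 25.643 = 66.09 kPa.
σ'_f = 66.09 > σ'_p = 49.4 kPa, so the stress path crosses the preconsolidation pressure — recompression up to σ'_p, then virgin compression beyond:
S_c = H/(1+e₀)·[C_r·log₁₀(σ'_p/σ'_0) + C_c·log₁₀(σ'_f/σ'_p)]
    = 5.7/1.84 × [0.063×log₁₀(49.4/40.447) + 0.25×log₁₀(66.09/49.4)]
    = 3.0978 × [0.005471 + 0.031602] = 0.1148 m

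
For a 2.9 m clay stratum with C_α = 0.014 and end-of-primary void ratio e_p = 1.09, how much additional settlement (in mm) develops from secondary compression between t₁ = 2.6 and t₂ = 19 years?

Secondary compression: S_s = C_α·H/(1+e_p)·log₁₀(t₂/t₁)
S_s = 0.014×2.9/(1+1.09)×log₁₀(19/2.6)
    = 0.01943 × 0.8638 = 0.01678 m

S_s ≈ 16.8 mm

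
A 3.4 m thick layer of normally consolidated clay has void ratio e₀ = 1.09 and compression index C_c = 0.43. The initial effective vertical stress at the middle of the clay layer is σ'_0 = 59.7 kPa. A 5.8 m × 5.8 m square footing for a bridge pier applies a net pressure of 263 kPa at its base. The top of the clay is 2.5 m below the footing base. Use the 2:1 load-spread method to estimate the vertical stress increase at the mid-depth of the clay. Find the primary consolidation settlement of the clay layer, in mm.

Mid-depth of clay below the footing base: z = 2.5 + 3.4/2 = 4.2 m.
Stress increase at mid-clay by the 2:1 spreading method:
Δσ = qBL/((B+z)(L+z)) = 263×5.8×5.8/((5.8+4.2)(5.8+4.2)) = 88.473 kPa
Final effective stress: σ'_f = σ'_0 + Δσ = 59.7 + 88.473 = 148.17 kPa.
Normally consolidated clay, so the full stress increment lies on the virgin compression line:
S_c = C_c·H/(1+e₀)·log₁₀(σ'_f/σ'_0) = 0.43×3.4/(1+1.09)×log₁₀(148.17/59.7)
    = 0.69952 × 0.39479 = 0.2762 m

S_c ≈ 276 mm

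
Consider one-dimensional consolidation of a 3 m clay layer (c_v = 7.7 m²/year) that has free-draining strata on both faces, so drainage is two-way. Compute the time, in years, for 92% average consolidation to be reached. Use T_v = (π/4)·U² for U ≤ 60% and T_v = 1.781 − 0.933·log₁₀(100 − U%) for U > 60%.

t ≈ 0.274 years

Drainage path length: H_d = H/2 = 1.5 m (double drainage).
U > 60%: T_v = 1.781 − 0.933·log₁₀(100 − 92) = 0.93842.
t = T_v·H_d²/c_v = 0.93842×1.5²/7.7 = 0.2742 years.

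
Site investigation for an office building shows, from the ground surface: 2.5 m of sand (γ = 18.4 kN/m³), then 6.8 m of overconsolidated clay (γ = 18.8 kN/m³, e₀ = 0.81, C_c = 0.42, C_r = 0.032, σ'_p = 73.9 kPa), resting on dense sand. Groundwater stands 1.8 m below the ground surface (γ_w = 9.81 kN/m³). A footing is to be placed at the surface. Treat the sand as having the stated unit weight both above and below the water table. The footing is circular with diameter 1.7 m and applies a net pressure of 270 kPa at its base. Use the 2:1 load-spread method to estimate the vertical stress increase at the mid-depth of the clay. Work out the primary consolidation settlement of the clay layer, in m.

S_c ≈ 0.0844 m

Mid-depth of clay below the ground surface: z = 2.5 + 6.8/2 = 5.9 m.
Total vertical stress at mid-clay: σ_v = 18.4×2.5 + 18.8×3.4 = 109.92 kPa.
Pore pressure: u = 9.81×(5.9 − 1.8) = 40.221 kPa.
Initial effective stress: σ'_0 = σ_v − u = 109.92 − 40.221 = 69.699 kPa.
Stress increase at mid-clay by the 2:1 spreading method:
Δσ ≈ qD²/(D+z)² = 270×1.7²/(1.7+5.9)² = 13.509 kPa
Final effective stress: σ'_f = 69.699 + 13.509 = 83.208 kPa.
σ'_f = 83.208 > σ'_p = 73.9 kPa, so the stress path crosses the preconsolidation pressure — recompression up to σ'_p, then virgin compression beyond:
S_c = H/(1+e₀)·[C_r·log₁₀(σ'_p/σ'_0) + C_c·log₁₀(σ'_f/σ'_p)]
    = 6.8/1.81 × [0.032×log₁₀(73.9/69.699) + 0.42×log₁₀(83.208/73.9)]
    = 3.7569 × [0.00081337 + 0.021639] = 0.08435 m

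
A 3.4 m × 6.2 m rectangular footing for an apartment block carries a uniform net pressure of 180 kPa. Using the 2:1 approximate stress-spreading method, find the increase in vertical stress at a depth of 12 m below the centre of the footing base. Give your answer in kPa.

Δσ_z ≈ 13.5 kPa

By the 2:1 method the load spreads at 1 horizontal : 2 vertical, so at depth z the loaded area has grown by z in each plan dimension:
Δσ = qBL/((B+z)(L+z)) = 180×3.4×6.2/((3.4+12)(6.2+12)) = 13.538 kPa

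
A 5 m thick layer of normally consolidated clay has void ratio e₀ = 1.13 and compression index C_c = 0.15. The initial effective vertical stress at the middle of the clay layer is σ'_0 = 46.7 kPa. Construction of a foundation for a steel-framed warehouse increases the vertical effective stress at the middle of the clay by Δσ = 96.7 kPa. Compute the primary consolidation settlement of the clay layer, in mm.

S_c ≈ 172 mm

Final effective stress: σ'_f = σ'_0 + Δσ = 46.7 + 96.7 = 143.4 kPa.
Normally consolidated clay, so the full stress increment lies on the virgin compression line:
S_c = C_c·H/(1+e₀)·log₁₀(σ'_f/σ'_0) = 0.15×5/(1+1.13)×log₁₀(143.4/46.7)
    = 0.35211 × 0.48723 = 0.1716 m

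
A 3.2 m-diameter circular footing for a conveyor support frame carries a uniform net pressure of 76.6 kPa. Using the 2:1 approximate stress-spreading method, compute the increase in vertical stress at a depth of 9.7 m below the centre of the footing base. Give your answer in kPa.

By the 2:1 method the load spreads at 1 horizontal : 2 vertical, so at depth z the loaded area has grown by z in each plan dimension:
Δσ ≈ qD²/(D+z)² = 76.6×3.2²/(3.2+9.7)² = 4.7136 kPa

Δσ_z ≈ 4.71 kPa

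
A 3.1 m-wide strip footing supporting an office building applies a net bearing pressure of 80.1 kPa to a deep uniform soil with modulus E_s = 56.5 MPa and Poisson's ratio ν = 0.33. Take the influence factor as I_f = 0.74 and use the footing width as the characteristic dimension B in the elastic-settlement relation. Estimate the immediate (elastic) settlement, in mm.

S_e ≈ 2.9 mm

Immediate (elastic) settlement: S_e = q·B·(1−ν²)/E_s · I_f.
E_s = 56.5 MPa = 56500 kPa.
S_e = 80.1 × 3.1 × (1 − 0.33²) / 56500 × 0.74
    = 80.1 × 3.1 × 0.8911 / 56500 × 0.74
    = 0.002898 m = 2.898 mm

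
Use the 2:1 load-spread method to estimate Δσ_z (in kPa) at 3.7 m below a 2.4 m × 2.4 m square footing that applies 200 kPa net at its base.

Δσ_z ≈ 31 kPa

By the 2:1 method the load spreads at 1 horizontal : 2 vertical, so at depth z the loaded area has grown by z in each plan dimension:
Δσ = qBL/((B+z)(L+z)) = 200×2.4×2.4/((2.4+3.7)(2.4+3.7)) = 30.959 kPa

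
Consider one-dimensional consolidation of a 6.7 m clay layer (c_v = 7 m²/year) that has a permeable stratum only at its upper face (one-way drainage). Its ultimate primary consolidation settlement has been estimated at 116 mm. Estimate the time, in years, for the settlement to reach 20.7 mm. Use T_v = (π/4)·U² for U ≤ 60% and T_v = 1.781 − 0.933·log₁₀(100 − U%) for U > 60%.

t ≈ 0.16 years

Drainage path length: H_d = H = 6.7 m (single drainage).
U = S(t)/S_ult = 20.7/116 = 0.1784.
U ≤ 60%: T_v = (π/4)·U² = (π/4)×0.17845² = 0.02501.
t = T_v·H_d²/c_v = 0.02501×6.7²/7 = 0.1604 years.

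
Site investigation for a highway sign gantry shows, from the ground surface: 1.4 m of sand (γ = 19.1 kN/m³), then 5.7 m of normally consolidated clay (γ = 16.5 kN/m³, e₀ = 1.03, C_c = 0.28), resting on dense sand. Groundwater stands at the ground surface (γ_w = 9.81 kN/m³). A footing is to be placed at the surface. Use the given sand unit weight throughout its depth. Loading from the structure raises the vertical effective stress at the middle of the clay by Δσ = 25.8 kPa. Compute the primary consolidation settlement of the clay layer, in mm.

S_c ≈ 202 mm

Mid-depth of clay below the ground surface: z = 1.4 + 5.7/2 = 4.25 m.
Total vertical stress at mid-clay: σ_v = 19.1×1.4 + 16.5×2.85 = 73.765 kPa.
Pore pressure: u = 9.81×(4.25 − 0) = 41.693 kPa.
Initial effective stress: σ'_0 = σ_v − u = 73.765 − 41.693 = 32.072 kPa.
Final effective stress: σ'_f = σ'_0 + Δσ = 32.072 + 25.8 = 57.872 kPa.
Normally consolidated clay, so the full stress increment lies on the virgin compression line:
S_c = C_c·H/(1+e₀)·log₁₀(σ'_f/σ'_0) = 0.28×5.7/(1+1.03)×log₁₀(57.872/32.072)
    = 0.78621 × 0.25634 = 0.2015 m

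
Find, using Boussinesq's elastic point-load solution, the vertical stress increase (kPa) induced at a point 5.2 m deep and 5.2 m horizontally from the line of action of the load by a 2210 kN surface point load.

Δσ_z ≈ 6.9 kPa

Boussinesq vertical stress below a point load on an elastic half-space:
Δσ_z = 3P/(2πz²) · [1 + (r/z)²]^(−5/2)
r/z = 5.2/5.2 = 1; [1+(r/z)²]^(−5/2) = 0.17678.
Δσ_z = 3×2210/(2π×5.2²) × 0.17678 = 39.024 × 0.17678 = 6.899 kPa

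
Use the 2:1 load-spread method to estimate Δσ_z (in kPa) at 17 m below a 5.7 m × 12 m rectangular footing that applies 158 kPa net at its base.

By the 2:1 method the load spreads at 1 horizontal : 2 vertical, so at depth z the loaded area has grown by z in each plan dimension:
Δσ = qBL/((B+z)(L+z)) = 158×5.7×12/((5.7+17)(12+17)) = 16.417 kPa

Δσ_z ≈ 16.4 kPa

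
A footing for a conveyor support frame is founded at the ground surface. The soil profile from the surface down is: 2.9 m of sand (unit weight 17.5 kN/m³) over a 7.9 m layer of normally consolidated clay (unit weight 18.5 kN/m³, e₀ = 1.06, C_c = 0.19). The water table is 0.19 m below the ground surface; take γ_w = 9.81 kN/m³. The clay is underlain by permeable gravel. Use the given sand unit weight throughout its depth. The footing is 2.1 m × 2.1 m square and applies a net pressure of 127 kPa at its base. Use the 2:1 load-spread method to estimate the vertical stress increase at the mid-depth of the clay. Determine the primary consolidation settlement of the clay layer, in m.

S_c ≈ 0.0357 m

Mid-depth of clay below the ground surface: z = 2.9 + 7.9/2 = 6.85 m.
Total vertical stress at mid-clay: σ_v = 17.5×2.9 + 18.5×3.95 = 123.83 kPa.
Pore pressure: u = 9.81×(6.85 − 0.19) = 65.335 kPa.
Initial effective stress: σ'_0 = σ_v − u = 123.83 − 65.335 = 58.495 kPa.
Stress increase at mid-clay by the 2:1 spreading method:
Δσ = qBL/((B+z)(L+z)) = 127×2.1×2.1/((2.1+6.85)(2.1+6.85)) = 6.9919 kPa
Final effective stress: σ'_f = σ'_0 + Δσ = 58.495 + 6.9919 = 65.487 kPa.
Normally consolidated clay, so the full stress increment lies on the virgin compression line:
S_c = C_c·H/(1+e₀)·log₁₀(σ'_f/σ'_0) = 0.19×7.9/(1+1.06)×log₁₀(65.487/58.495)
    = 0.72864 × 0.049036 = 0.03573 m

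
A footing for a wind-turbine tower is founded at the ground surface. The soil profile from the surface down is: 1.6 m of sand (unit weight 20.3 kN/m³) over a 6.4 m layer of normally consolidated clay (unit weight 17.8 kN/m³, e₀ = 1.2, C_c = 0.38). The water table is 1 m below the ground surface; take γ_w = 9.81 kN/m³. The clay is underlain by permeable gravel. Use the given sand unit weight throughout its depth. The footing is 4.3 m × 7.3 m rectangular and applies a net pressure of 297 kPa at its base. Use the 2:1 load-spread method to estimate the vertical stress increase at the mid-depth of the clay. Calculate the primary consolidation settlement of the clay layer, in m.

S_c ≈ 0.463 m

Mid-depth of clay below the ground surface: z = 1.6 + 6.4/2 = 4.8 m.
Total vertical stress at mid-clay: σ_v = 20.3×1.6 + 17.8×3.2 = 89.44 kPa.
Pore pressure: u = 9.81×(4.8 − 1) = 37.278 kPa.
Initial effective stress: σ'_0 = σ_v − u = 89.44 − 37.278 = 52.162 kPa.
Stress increase at mid-clay by the 2:1 spreading method:
Δσ = qBL/((B+z)(L+z)) = 297×4.3×7.3/((4.3+4.8)(7.3+4.8)) = 84.668 kPa
Final effective stress: σ'_f = σ'_0 + Δσ = 52.162 + 84.668 = 136.83 kPa.
Normally consolidated clay, so the full stress increment lies on the virgin compression line:
S_c = C_c·H/(1+e₀)·log₁₀(σ'_f/σ'_0) = 0.38×6.4/(1+1.2)×log₁₀(136.83/52.162)
    = 1.1055 × 0.41883 = 0.463 m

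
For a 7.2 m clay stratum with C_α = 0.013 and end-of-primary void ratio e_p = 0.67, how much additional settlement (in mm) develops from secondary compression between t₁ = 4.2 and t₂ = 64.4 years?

S_s ≈ 66.5 mm

Secondary compression: S_s = C_α·H/(1+e_p)·log₁₀(t₂/t₁)
S_s = 0.013×7.2/(1+0.67)×log₁₀(64.4/4.2)
    = 0.05605 × 1.186 = 0.06645 m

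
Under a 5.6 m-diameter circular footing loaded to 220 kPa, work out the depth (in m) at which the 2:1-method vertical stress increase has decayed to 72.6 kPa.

z ≈ 4.15 m

2:1 spreading — at depth z the loaded area has grown by z in each plan dimension:
qD²/(D+z)² = Δσ_z ⇒ z = D(√(q/Δσ_z) − 1) = 5.6×(√(220/72.6) − 1) = 4.148 m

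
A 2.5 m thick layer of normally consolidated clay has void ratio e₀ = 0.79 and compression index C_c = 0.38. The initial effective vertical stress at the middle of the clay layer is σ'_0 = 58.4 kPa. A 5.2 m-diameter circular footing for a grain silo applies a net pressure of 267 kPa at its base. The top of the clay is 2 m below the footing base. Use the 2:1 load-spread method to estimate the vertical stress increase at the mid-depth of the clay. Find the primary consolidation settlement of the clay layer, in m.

S_c ≈ 0.232 m

Mid-depth of clay below the footing base: z = 2 + 2.5/2 = 3.25 m.
Stress increase at mid-clay by the 2:1 spreading method:
Δσ ≈ qD²/(D+z)² = 267×5.2²/(5.2+3.25)² = 101.11 kPa
Final effective stress: σ'_f = σ'_0 + Δσ = 58.4 + 101.11 = 159.51 kPa.
Normally consolidated clay, so the full stress increment lies on the virgin compression line:
S_c = C_c·H/(1+e₀)·log₁₀(σ'_f/σ'_0) = 0.38×2.5/(1+0.79)×log₁₀(159.51/58.4)
    = 0.53073 × 0.43638 = 0.2316 m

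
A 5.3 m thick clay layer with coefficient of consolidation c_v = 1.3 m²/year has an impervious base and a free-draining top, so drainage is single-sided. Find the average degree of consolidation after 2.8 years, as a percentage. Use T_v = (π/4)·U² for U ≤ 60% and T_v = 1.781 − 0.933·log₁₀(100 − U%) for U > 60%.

U ≈ 40.6 %

Drainage path length: H_d = H = 5.3 m (single drainage).
T_v = c_v·t/H_d² = 1.3×2.8/5.3² = 0.12958.
T_v = 0.12958 corresponds to the U ≤ 60% branch:
U = √(4T_v/π) = 0.4062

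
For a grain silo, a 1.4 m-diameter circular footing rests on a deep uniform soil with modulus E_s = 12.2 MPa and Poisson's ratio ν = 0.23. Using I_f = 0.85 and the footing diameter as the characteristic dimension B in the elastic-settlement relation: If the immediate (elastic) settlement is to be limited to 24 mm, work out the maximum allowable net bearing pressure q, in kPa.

q ≈ 260 kPa

E_s = 12.2 MPa = 12200 kPa.
S_e = q·B·(1−ν²)/E_s · I_f  ⇒  q = S_e·E_s / (B·(1−ν²)·I_f).
q = 0.024 × 12200 / (1.4 × 0.9471 × 0.85) = 259.8 kPa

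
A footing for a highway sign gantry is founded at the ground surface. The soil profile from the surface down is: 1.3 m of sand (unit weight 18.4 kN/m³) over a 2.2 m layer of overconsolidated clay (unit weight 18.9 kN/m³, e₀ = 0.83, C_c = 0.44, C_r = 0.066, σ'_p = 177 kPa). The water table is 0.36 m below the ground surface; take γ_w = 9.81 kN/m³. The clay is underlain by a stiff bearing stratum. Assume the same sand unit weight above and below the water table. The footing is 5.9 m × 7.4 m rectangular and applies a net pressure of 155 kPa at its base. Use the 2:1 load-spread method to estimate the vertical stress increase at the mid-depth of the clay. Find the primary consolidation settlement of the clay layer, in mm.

S_c ≈ 50.8 mm

Mid-depth of clay below the ground surface: z = 1.3 + 2.2/2 = 2.4 m.
Total vertical stress at mid-clay: σ_v = 18.4×1.3 + 18.9×1.1 = 44.71 kPa.
Pore pressure: u = 9.81×(2.4 − 0.36) = 20.012 kPa.
Initial effective stress: σ'_0 = σ_v − u = 44.71 − 20.012 = 24.698 kPa.
Stress increase at mid-clay by the 2:1 spreading method:
Δσ = qBL/((B+z)(L+z)) = 155×5.9×7.4/((5.9+2.4)(7.4+2.4)) = 83.198 kPa
Final effective stress: σ'_f = 24.698 + 83.198 = 107.9 kPa.
σ'_f = 107.9 ≤ σ'_p = 177 kPa, so the clay remains overconsolidated and only the recompression index applies:
S_c = C_r·H/(1+e₀)·log₁₀(σ'_f/σ'_0) = 0.066×2.2/1.83×log₁₀(107.9/24.698)
    = 0.079345 × 0.64036 = 0.05081 m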